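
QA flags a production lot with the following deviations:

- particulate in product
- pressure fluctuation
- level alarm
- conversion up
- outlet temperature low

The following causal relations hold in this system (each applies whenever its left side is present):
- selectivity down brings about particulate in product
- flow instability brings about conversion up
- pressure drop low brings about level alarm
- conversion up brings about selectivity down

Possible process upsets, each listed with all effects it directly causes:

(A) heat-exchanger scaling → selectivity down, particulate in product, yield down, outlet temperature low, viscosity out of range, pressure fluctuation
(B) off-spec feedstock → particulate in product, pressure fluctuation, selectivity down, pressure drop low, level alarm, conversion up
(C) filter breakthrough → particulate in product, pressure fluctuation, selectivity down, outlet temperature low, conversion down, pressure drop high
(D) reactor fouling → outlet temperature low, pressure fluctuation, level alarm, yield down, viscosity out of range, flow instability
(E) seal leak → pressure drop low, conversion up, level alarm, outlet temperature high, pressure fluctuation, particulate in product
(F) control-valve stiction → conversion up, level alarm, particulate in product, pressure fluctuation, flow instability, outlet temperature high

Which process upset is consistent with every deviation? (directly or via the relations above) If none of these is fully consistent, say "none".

D

Checking each candidate against the observations:
(A) heat-exchanger scaling — does not account for level alarm, conversion up
(B) off-spec feedstock — particulate in product match; pressure fluctuation match; level alarm match; conversion up match; outlet temperature low miss
(C) filter breakthrough — fails on level alarm, conversion up (predicts conversion down, not conversion up)
(D) reactor fouling — particulate in product match (through flow instability → conversion up → selectivity down → particulate in product); pressure fluctuation match; level alarm match; conversion up match (through flow instability → conversion up); outlet temperature low match
(E) seal leak — fails on outlet temperature low (predicts outlet temperature high, not outlet temperature low)
(F) control-valve stiction — fails on outlet temperature low (predicts outlet temperature high, not outlet temperature low)
Only (D) is consistent with every observation.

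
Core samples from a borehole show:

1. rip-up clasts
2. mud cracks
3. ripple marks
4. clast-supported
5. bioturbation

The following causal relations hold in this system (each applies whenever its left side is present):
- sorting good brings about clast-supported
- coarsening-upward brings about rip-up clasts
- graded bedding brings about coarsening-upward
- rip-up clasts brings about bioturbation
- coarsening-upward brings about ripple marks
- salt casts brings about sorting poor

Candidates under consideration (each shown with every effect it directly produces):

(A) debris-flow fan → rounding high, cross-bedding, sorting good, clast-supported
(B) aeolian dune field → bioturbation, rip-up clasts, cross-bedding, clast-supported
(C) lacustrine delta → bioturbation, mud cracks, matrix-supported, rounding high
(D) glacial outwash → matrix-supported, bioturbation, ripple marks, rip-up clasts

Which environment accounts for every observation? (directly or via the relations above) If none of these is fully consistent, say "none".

none

Checking each candidate against the observations:
(A) debris-flow fan — does not account for rip-up clasts, mud cracks, ripple marks, bioturbation
(B) aeolian dune field — rip-up clasts ✓; mud cracks ✗; ripple marks ✗; clast-supported ✓; bioturbation ✓
(C) lacustrine delta — rip-up clasts ✗; mud cracks ✓; ripple marks ✗; clast-supported ✗; bioturbation ✓
(D) glacial outwash — rip-up clasts ✓; mud cracks ✗; ripple marks ✓; clast-supported ✗; bioturbation ✓
Every candidate fails on at least one observation.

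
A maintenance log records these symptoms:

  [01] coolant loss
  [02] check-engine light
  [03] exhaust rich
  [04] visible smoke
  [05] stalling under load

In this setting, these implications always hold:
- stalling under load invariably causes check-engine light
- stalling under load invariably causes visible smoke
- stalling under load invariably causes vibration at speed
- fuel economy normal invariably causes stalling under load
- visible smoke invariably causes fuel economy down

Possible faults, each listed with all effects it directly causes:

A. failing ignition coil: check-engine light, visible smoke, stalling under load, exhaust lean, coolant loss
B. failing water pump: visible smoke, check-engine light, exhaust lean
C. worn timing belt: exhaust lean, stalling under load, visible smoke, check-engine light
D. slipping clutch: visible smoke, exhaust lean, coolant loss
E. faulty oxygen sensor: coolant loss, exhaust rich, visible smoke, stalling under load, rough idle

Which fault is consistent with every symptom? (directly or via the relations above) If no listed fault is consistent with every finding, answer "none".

E

Testing each hypothesis:
(A) failing ignition coil — fails on exhaust rich (predicts exhaust lean, not exhaust rich)
(B) failing water pump — coolant loss ✗; check-engine light ✓; exhaust rich ✗; visible smoke ✓; stalling under load ✗
(C) worn timing belt — coolant loss ✗; check-engine light ✓; exhaust rich ✗; visible smoke ✓; stalling under load ✓
(D) slipping clutch — coolant loss ✓; check-engine light ✗; exhaust rich ✗; visible smoke ✓; stalling under load ✗
(E) faulty oxygen sensor — accounts for every observation (check-engine light via stalling under load → check-engine light)
Only (E) is consistent with every observation.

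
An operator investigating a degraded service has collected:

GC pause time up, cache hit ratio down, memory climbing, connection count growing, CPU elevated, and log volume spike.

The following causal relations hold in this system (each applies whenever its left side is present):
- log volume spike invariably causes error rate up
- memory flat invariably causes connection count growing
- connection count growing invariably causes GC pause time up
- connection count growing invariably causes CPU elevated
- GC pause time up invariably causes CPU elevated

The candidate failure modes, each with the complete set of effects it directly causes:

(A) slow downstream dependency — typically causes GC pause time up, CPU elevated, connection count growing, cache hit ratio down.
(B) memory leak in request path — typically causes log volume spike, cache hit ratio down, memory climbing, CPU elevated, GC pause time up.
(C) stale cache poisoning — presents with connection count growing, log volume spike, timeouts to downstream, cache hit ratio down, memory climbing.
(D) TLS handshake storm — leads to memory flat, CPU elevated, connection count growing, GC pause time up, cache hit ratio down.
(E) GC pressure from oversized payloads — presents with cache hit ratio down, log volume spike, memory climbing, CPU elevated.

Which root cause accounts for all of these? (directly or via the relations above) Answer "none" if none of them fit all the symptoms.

Per-candidate check:
(A) slow downstream dependency — GC pause time up yes; cache hit ratio down yes; memory climbing NO; connection count growing yes; CPU elevated yes; log volume spike NO
(B) memory leak in request path — GC pause time up yes; cache hit ratio down yes; memory climbing yes; connection count growing NO; CPU elevated yes; log volume spike yes
(C) stale cache poisoning — GC pause time up yes (through connection count growing → GC pause time up); cache hit ratio down yes; memory climbing yes; connection count growing yes; CPU elevated yes (through connection count growing → CPU elevated); log volume spike yes
(D) TLS handshake storm — fails on memory climbing, log volume spike (predicts memory flat, not memory climbing)
(E) GC pressure from oversized payloads — does not account for GC pause time up, connection count growing
(C) is the only candidate with no mismatches.

C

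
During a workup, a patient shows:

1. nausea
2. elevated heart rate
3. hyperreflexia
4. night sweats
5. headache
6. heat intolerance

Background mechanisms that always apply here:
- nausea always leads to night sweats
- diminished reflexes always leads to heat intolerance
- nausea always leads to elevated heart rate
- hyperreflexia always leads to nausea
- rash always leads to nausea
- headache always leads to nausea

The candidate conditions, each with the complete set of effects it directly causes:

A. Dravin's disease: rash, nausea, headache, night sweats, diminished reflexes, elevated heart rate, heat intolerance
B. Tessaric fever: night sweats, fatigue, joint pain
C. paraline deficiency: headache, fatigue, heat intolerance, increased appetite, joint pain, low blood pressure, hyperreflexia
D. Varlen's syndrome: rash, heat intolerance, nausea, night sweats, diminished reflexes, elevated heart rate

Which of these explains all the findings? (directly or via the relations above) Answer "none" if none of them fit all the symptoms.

C

For each candidate, compare predicted effects to what was observed:
(A) Dravin's disease — fails on hyperreflexia (predicts diminished reflexes, not hyperreflexia)
(B) Tessaric fever — does not account for nausea, elevated heart rate, hyperreflexia, headache, heat intolerance
(C) paraline deficiency — nausea + (through hyperreflexia → nausea); elevated heart rate + (through hyperreflexia → nausea → elevated heart rate); hyperreflexia +; night sweats + (through hyperreflexia → nausea → night sweats); headache +; heat intolerance +
(D) Varlen's syndrome — nausea +; elevated heart rate +; hyperreflexia -; night sweats +; headache -; heat intolerance +
Only (C) is consistent with every observation.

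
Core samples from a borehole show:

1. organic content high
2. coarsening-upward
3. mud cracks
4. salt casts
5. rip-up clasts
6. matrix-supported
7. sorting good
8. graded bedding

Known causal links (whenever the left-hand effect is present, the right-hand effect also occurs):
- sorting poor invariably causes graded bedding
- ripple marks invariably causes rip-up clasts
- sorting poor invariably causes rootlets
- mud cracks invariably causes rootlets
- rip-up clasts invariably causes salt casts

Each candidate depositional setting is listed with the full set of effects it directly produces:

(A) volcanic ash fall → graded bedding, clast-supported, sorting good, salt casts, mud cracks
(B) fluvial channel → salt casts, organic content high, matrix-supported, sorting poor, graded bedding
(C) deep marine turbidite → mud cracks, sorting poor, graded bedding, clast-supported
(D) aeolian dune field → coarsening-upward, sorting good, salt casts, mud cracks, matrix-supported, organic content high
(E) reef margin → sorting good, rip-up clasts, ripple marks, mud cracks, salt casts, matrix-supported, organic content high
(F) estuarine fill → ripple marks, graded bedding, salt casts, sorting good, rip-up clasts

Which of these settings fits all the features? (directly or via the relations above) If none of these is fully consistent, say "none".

none

Checking each candidate against the observations:
(A) volcanic ash fall — fails on organic content high, coarsening-upward, rip-up clasts, matrix-supported (predicts clast-supported, not matrix-supported)
(B) fluvial channel — organic content high +; coarsening-upward -; mud cracks -; salt casts +; rip-up clasts -; matrix-supported +; sorting good -; graded bedding +
(C) deep marine turbidite — fails on organic content high, coarsening-upward, salt casts, rip-up clasts, matrix-supported, sorting good (predicts clast-supported, not matrix-supported; predicts sorting poor, not sorting good)
(D) aeolian dune field — does not account for rip-up clasts, graded bedding
(E) reef margin — organic content high +; coarsening-upward -; mud cracks +; salt casts +; rip-up clasts +; matrix-supported +; sorting good +; graded bedding -
(F) estuarine fill — does not account for organic content high, coarsening-upward, mud cracks, matrix-supported
None of the listed candidates fits everything.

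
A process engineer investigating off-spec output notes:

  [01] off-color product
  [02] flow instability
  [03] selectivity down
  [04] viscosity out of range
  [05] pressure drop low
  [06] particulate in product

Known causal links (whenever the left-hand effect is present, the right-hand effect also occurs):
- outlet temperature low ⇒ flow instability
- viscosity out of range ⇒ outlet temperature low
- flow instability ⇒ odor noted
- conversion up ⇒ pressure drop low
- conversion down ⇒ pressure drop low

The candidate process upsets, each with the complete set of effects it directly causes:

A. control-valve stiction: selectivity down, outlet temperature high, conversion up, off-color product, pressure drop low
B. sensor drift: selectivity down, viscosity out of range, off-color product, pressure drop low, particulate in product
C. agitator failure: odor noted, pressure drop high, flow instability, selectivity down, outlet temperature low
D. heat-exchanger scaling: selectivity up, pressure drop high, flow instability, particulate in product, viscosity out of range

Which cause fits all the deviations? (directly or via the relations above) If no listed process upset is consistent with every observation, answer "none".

B

Per-candidate check:
(A) control-valve stiction — off-color product yes; flow instability NO; selectivity down yes; viscosity out of range NO; pressure drop low yes; particulate in product NO
(B) sensor drift — accounts for every observation (flow instability by viscosity out of range → outlet temperature low → flow instability)
(C) agitator failure — off-color product NO; flow instability yes; selectivity down yes; viscosity out of range NO; pressure drop low NO; particulate in product NO
(D) heat-exchanger scaling — off-color product NO; flow instability yes; selectivity down NO; viscosity out of range yes; pressure drop low NO; particulate in product yes
(B) is the only candidate with no mismatches.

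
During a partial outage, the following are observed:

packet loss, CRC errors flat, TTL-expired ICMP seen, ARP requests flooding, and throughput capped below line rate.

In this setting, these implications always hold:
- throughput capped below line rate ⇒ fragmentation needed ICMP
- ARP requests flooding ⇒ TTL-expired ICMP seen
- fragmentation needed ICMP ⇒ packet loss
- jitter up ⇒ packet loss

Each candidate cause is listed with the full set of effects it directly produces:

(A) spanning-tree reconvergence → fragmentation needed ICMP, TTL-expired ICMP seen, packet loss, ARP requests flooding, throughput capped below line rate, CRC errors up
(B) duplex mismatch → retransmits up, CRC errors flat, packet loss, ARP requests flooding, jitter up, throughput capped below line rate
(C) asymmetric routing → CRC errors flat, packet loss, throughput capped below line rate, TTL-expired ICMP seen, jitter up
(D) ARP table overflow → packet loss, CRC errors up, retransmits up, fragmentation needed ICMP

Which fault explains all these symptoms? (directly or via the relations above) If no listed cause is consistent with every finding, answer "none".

Per-candidate check:
(A) spanning-tree reconvergence — packet loss yes; CRC errors flat NO; TTL-expired ICMP seen yes; ARP requests flooding yes; throughput capped below line rate yes
(B) duplex mismatch — packet loss yes; CRC errors flat yes; TTL-expired ICMP seen yes (via ARP requests flooding → TTL-expired ICMP seen); ARP requests flooding yes; throughput capped below line rate yes
(C) asymmetric routing — does not account for ARP requests flooding
(D) ARP table overflow — fails on CRC errors flat, TTL-expired ICMP seen, ARP requests flooding, throughput capped below line rate (predicts CRC errors up, not CRC errors flat)
(B) is the only candidate with no mismatches.

B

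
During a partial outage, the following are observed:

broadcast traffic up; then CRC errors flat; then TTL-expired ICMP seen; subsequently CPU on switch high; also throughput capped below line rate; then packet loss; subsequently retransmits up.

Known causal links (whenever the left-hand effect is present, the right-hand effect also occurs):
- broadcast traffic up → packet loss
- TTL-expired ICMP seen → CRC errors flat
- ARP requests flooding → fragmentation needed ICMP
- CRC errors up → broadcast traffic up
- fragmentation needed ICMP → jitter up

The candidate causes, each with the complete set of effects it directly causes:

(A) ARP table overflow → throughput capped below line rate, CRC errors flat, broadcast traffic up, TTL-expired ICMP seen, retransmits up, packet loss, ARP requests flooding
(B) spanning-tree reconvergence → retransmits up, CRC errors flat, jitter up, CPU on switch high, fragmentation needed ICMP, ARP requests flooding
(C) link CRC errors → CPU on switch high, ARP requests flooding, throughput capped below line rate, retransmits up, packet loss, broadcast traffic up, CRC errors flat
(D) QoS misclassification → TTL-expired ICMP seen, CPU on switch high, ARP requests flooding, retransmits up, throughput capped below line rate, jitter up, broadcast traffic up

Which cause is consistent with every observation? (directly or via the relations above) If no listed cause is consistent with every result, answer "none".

For each candidate, compare predicted effects to what was observed:
(A) ARP table overflow — does not account for CPU on switch high
(B) spanning-tree reconvergence — does not account for broadcast traffic up, TTL-expired ICMP seen, throughput capped below line rate, packet loss
(C) link CRC errors — broadcast traffic up match; CRC errors flat match; TTL-expired ICMP seen miss; CPU on switch high match; throughput capped below line rate match; packet loss match; retransmits up match
(D) QoS misclassification — broadcast traffic up match; CRC errors flat match (via TTL-expired ICMP seen → CRC errors flat); TTL-expired ICMP seen match; CPU on switch high match; throughput capped below line rate match; packet loss match (via broadcast traffic up → packet loss); retransmits up match
(D) is the only candidate with no mismatches.

D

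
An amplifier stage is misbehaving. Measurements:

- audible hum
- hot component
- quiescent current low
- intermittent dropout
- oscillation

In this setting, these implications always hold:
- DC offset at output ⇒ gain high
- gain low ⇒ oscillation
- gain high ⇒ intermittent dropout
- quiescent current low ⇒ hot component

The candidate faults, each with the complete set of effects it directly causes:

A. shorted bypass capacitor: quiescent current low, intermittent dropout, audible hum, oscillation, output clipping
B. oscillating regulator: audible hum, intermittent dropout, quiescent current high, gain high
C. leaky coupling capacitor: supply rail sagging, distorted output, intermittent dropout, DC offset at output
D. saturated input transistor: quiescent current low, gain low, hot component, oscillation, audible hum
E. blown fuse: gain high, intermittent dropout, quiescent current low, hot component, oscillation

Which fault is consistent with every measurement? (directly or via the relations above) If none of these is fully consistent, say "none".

Testing each hypothesis:
(A) shorted bypass capacitor — accounts for every observation (hot component through quiescent current low → hot component)
(B) oscillating regulator — audible hum +; hot component -; quiescent current low -; intermittent dropout +; oscillation -
(C) leaky coupling capacitor — does not account for audible hum, hot component, quiescent current low, oscillation
(D) saturated input transistor — audible hum +; hot component +; quiescent current low +; intermittent dropout -; oscillation +
(E) blown fuse — does not account for audible hum
(A) is the only candidate with no mismatches.

A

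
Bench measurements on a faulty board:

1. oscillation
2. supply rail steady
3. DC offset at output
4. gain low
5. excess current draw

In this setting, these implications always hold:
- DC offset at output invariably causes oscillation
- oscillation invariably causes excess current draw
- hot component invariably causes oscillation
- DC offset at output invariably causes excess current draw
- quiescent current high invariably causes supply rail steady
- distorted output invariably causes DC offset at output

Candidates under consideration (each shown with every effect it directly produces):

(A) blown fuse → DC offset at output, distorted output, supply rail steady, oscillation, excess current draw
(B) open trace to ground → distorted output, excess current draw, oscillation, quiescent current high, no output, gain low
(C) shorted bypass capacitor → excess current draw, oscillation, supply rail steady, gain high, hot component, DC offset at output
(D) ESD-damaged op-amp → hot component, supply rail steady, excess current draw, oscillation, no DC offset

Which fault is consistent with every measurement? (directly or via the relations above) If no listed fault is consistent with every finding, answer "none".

B

Per-candidate check:
(A) blown fuse — oscillation +; supply rail steady +; DC offset at output +; gain low -; excess current draw +
(B) open trace to ground — accounts for every observation (supply rail steady by quiescent current high → supply rail steady)
(C) shorted bypass capacitor — fails on gain low (predicts gain high, not gain low)
(D) ESD-damaged op-amp — oscillation +; supply rail steady +; DC offset at output -; gain low -; excess current draw +
(B) is the only candidate with no mismatches.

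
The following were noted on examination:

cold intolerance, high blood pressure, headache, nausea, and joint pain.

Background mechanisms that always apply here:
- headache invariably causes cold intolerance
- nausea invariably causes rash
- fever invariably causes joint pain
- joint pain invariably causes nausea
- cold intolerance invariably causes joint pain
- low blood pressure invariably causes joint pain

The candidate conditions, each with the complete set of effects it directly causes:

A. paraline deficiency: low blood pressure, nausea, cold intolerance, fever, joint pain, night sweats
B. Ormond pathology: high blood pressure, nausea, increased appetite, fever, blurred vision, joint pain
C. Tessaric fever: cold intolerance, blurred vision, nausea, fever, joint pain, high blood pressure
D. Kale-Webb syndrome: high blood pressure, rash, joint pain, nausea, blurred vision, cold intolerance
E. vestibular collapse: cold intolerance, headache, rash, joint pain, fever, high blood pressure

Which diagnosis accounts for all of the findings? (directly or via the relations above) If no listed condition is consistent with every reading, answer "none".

E

For each candidate, compare predicted effects to what was observed:
(A) paraline deficiency — cold intolerance yes; high blood pressure NO; headache NO; nausea yes; joint pain yes
(B) Ormond pathology — does not account for cold intolerance, headache
(C) Tessaric fever — cold intolerance yes; high blood pressure yes; headache NO; nausea yes; joint pain yes
(D) Kale-Webb syndrome — cold intolerance yes; high blood pressure yes; headache NO; nausea yes; joint pain yes
(E) vestibular collapse — accounts for every observation (nausea through joint pain → nausea)
Only (E) is consistent with every observation.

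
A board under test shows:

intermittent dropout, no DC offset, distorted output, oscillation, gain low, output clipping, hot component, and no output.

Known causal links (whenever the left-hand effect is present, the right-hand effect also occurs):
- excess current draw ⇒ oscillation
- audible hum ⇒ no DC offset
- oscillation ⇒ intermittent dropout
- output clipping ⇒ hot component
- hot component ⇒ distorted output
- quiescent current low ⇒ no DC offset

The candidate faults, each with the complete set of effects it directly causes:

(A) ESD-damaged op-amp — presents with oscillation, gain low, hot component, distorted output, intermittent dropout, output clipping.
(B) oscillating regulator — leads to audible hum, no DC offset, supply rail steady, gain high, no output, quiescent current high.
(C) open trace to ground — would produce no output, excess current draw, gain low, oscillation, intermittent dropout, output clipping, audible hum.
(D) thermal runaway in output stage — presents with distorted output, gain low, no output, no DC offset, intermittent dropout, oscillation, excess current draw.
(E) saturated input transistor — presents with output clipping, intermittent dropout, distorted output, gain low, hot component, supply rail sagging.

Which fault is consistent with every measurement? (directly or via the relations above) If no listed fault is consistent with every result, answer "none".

Testing each hypothesis:
(A) ESD-damaged op-amp — intermittent dropout match; no DC offset miss; distorted output match; oscillation match; gain low match; output clipping match; hot component match; no output miss
(B) oscillating regulator — fails on intermittent dropout, distorted output, oscillation, gain low, output clipping, hot component (predicts gain high, not gain low)
(C) open trace to ground — intermittent dropout match; no DC offset match (through audible hum → no DC offset); distorted output match (through output clipping → hot component → distorted output); oscillation match; gain low match; output clipping match; hot component match (through output clipping → hot component); no output match
(D) thermal runaway in output stage — intermittent dropout match; no DC offset match; distorted output match; oscillation match; gain low match; output clipping miss; hot component miss; no output match
(E) saturated input transistor — does not account for no DC offset, oscillation, no output
Only (C) is consistent with every observation.

C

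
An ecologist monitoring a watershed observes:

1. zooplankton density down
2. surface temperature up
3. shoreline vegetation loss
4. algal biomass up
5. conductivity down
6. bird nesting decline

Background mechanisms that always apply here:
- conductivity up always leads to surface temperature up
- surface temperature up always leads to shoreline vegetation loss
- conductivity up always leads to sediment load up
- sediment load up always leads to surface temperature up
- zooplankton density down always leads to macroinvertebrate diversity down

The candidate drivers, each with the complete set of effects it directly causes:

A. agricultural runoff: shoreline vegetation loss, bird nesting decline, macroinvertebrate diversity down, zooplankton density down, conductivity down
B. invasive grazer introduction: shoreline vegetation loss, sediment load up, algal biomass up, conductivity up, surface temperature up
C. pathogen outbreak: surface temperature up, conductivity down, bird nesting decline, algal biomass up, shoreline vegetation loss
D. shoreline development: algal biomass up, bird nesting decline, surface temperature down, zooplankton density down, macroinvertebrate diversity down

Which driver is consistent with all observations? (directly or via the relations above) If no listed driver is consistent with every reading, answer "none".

none

Testing each hypothesis:
(A) agricultural runoff — zooplankton density down +; surface temperature up -; shoreline vegetation loss +; algal biomass up -; conductivity down +; bird nesting decline +
(B) invasive grazer introduction — zooplankton density down -; surface temperature up +; shoreline vegetation loss +; algal biomass up +; conductivity down -; bird nesting decline -
(C) pathogen outbreak — zooplankton density down -; surface temperature up +; shoreline vegetation loss +; algal biomass up +; conductivity down +; bird nesting decline +
(D) shoreline development — fails on surface temperature up, shoreline vegetation loss, conductivity down (predicts surface temperature down, not surface temperature up)
None of the listed candidates fits everything.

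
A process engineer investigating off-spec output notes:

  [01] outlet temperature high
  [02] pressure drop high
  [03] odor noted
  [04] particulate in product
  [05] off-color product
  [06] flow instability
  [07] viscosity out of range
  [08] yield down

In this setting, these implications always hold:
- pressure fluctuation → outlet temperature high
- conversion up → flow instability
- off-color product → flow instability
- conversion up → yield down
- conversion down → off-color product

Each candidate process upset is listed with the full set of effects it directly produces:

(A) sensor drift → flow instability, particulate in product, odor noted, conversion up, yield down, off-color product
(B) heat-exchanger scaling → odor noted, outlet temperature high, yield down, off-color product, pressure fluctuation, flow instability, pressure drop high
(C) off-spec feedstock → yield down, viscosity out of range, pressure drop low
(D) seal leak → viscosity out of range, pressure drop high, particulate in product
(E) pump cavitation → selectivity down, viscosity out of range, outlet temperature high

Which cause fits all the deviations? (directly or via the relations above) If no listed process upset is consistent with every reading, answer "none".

Testing each hypothesis:
(A) sensor drift — outlet temperature high NO; pressure drop high NO; odor noted yes; particulate in product yes; off-color product yes; flow instability yes; viscosity out of range NO; yield down yes
(B) heat-exchanger scaling — does not account for particulate in product, viscosity out of range
(C) off-spec feedstock — fails on outlet temperature high, pressure drop high, odor noted, particulate in product, off-color product, flow instability (predicts pressure drop low, not pressure drop high)
(D) seal leak — outlet temperature high NO; pressure drop high yes; odor noted NO; particulate in product yes; off-color product NO; flow instability NO; viscosity out of range yes; yield down NO
(E) pump cavitation — does not account for pressure drop high, odor noted, particulate in product, off-color product, flow instability, yield down
Every candidate fails on at least one observation.

none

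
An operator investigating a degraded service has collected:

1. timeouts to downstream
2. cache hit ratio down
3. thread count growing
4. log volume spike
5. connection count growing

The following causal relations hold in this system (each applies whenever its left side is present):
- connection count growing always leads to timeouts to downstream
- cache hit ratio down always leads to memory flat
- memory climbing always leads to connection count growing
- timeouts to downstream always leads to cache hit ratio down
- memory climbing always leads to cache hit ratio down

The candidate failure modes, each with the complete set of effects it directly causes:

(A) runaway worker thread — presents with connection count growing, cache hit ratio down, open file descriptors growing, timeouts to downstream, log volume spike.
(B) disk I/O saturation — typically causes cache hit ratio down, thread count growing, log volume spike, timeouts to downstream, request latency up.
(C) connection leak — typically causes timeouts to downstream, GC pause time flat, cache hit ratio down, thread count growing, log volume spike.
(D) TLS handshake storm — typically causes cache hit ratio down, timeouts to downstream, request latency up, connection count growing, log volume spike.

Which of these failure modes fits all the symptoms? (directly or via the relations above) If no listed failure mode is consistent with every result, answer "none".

Testing each hypothesis:
(A) runaway worker thread — timeouts to downstream ✓; cache hit ratio down ✓; thread count growing ✗; log volume spike ✓; connection count growing ✓
(B) disk I/O saturation — timeouts to downstream ✓; cache hit ratio down ✓; thread count growing ✓; log volume spike ✓; connection count growing ✗
(C) connection leak — does not account for connection count growing
(D) TLS handshake storm — timeouts to downstream ✓; cache hit ratio down ✓; thread count growing ✗; log volume spike ✓; connection count growing ✓
None of the listed candidates fits everything.

none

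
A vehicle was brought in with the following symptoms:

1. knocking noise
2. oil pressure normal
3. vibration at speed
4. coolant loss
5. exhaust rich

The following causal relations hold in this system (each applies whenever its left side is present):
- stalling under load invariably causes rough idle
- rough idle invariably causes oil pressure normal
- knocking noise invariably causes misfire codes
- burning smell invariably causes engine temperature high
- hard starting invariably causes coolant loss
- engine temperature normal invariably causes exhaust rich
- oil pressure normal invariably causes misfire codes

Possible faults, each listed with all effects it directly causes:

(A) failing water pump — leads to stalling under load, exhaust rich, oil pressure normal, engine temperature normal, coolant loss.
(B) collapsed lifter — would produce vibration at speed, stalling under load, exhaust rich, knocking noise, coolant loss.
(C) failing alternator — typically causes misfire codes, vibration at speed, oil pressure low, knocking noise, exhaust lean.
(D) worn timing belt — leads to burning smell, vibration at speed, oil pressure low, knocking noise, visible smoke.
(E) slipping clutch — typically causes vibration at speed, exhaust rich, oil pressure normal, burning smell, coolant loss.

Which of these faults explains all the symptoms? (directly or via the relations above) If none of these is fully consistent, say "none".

B

Per-candidate check:
(A) failing water pump — does not account for knocking noise, vibration at speed
(B) collapsed lifter — accounts for every observation (oil pressure normal through stalling under load → rough idle → oil pressure normal)
(C) failing alternator — knocking noise +; oil pressure normal -; vibration at speed +; coolant loss -; exhaust rich -
(D) worn timing belt — fails on oil pressure normal, coolant loss, exhaust rich (predicts oil pressure low, not oil pressure normal)
(E) slipping clutch — knocking noise -; oil pressure normal +; vibration at speed +; coolant loss +; exhaust rich +
(B) is the only candidate with no mismatches.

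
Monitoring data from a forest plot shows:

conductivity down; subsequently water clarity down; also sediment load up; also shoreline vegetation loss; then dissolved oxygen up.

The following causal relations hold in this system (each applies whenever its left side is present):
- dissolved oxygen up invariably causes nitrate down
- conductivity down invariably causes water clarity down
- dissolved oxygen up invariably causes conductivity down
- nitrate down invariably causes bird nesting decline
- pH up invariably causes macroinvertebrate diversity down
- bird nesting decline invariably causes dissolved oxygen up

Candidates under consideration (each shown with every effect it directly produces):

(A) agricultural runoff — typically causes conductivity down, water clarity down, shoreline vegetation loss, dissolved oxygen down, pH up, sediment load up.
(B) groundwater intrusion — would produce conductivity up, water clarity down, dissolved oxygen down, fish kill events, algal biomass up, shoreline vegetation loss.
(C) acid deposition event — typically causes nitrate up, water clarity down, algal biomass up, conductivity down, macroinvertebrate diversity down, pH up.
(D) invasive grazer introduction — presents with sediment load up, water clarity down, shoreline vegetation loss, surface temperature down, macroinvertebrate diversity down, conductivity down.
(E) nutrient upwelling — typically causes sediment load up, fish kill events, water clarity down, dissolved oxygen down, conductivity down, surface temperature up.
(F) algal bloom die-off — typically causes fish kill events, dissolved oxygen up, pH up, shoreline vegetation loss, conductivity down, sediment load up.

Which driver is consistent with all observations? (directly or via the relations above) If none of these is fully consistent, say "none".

For each candidate, compare predicted effects to what was observed:
(A) agricultural runoff — conductivity down yes; water clarity down yes; sediment load up yes; shoreline vegetation loss yes; dissolved oxygen up NO
(B) groundwater intrusion — conductivity down NO; water clarity down yes; sediment load up NO; shoreline vegetation loss yes; dissolved oxygen up NO
(C) acid deposition event — conductivity down yes; water clarity down yes; sediment load up NO; shoreline vegetation loss NO; dissolved oxygen up NO
(D) invasive grazer introduction — does not account for dissolved oxygen up
(E) nutrient upwelling — conductivity down yes; water clarity down yes; sediment load up yes; shoreline vegetation loss NO; dissolved oxygen up NO
(F) algal bloom die-off — conductivity down yes; water clarity down yes (by conductivity down → water clarity down); sediment load up yes; shoreline vegetation loss yes; dissolved oxygen up yes
Only (F) is consistent with every observation.

F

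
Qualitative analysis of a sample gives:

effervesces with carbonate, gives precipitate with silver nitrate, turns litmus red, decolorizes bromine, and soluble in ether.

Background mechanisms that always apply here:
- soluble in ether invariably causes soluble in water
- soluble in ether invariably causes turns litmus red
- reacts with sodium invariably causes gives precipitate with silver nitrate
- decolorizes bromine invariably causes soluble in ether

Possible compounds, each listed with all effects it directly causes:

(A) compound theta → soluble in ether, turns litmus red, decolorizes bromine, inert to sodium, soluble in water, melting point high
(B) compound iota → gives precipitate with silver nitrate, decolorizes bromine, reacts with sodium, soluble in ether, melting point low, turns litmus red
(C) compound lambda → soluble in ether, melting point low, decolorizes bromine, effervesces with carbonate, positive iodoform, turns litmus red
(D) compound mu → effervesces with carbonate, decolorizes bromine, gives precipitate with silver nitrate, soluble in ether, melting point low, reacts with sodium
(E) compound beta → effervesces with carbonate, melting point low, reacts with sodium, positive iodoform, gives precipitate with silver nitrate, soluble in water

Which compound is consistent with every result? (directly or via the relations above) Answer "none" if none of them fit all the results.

D

Checking each candidate against the observations:
(A) compound theta — effervesces with carbonate -; gives precipitate with silver nitrate -; turns litmus red +; decolorizes bromine +; soluble in ether +
(B) compound iota — does not account for effervesces with carbonate
(C) compound lambda — effervesces with carbonate +; gives precipitate with silver nitrate -; turns litmus red +; decolorizes bromine +; soluble in ether +
(D) compound mu — accounts for every observation (turns litmus red via soluble in ether → turns litmus red)
(E) compound beta — does not account for turns litmus red, decolorizes bromine, soluble in ether
(D) is the only candidate with no mismatches.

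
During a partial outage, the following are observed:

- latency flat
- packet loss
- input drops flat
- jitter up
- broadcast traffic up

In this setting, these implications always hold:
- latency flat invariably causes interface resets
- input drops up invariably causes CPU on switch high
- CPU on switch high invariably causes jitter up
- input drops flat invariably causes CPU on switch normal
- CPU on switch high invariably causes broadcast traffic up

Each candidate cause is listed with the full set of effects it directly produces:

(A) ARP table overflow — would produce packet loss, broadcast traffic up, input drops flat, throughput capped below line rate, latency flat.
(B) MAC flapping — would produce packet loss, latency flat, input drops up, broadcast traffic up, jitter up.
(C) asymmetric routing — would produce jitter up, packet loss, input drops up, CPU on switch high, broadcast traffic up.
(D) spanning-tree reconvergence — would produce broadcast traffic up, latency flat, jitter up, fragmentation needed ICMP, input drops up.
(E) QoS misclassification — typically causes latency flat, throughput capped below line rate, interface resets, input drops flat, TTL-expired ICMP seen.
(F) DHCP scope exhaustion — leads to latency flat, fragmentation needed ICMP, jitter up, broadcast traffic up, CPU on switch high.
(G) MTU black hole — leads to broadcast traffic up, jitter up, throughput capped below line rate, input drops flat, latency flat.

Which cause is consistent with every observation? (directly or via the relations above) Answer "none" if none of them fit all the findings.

Testing each hypothesis:
(A) ARP table overflow — latency flat yes; packet loss yes; input drops flat yes; jitter up NO; broadcast traffic up yes
(B) MAC flapping — latency flat yes; packet loss yes; input drops flat NO; jitter up yes; broadcast traffic up yes
(C) asymmetric routing — latency flat NO; packet loss yes; input drops flat NO; jitter up yes; broadcast traffic up yes
(D) spanning-tree reconvergence — fails on packet loss, input drops flat (predicts input drops up, not input drops flat)
(E) QoS misclassification — latency flat yes; packet loss NO; input drops flat yes; jitter up NO; broadcast traffic up NO
(F) DHCP scope exhaustion — latency flat yes; packet loss NO; input drops flat NO; jitter up yes; broadcast traffic up yes
(G) MTU black hole — does not account for packet loss
No candidate is consistent with all observations.

none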